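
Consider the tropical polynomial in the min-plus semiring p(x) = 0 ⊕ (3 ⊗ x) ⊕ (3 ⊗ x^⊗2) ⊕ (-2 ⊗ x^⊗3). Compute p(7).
p(7) = 0

A tropical monomial a ⊗ x^⊗i evaluates to a + i · x. Evaluating each term at x = 7:
  Term 0 contributes 0 + 0 · 7 = 0
  Term 1 contributes 3 + 1 · 7 = 10
  Term 2 contributes 3 + 2 · 7 = 17
  Term 3 contributes -2 + 3 · 7 = 19
p(7) = ⊕ of these = min[0, 10, 17, 19] = 0.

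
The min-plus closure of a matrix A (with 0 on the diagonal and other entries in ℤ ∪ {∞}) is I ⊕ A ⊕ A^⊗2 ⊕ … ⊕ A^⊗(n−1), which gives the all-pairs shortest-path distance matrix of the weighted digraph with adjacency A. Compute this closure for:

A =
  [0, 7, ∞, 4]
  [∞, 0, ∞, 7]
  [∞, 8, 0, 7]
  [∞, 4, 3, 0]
Closure =
  [0, 7, 7, 4]
  [∞, 0, 10, 7]
  [∞, 8, 0, 7]
  [∞, 4, 3, 0]

This is the Floyd-Warshall all-pairs shortest-path computation. For each intermediate vertex k = 0, 1, …, 3, update dist[i][j] ← min(dist[i][j], dist[i][k] + dist[k][j]). The final matrix gives, for each (i, j), the minimum total weight of any directed path from i to j (possibly empty when i = j).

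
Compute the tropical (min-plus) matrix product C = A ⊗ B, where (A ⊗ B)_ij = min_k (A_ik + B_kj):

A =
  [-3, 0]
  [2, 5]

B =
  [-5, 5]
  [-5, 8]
A ⊗ B =
  [-8, 2]
  [-3, 7]

Apply the min-plus product entry-by-entry:
  C[0][0] = min over k of (A[0][0] + B[0][0] = -3 + -5 = -8, A[0][1] + B[1][0] = 0 + -5 = -5) = -8 (attained at k = 0)
  C[0][1] = min over k of (A[0][0] + B[0][1] = -3 + 5 = 2, A[0][1] + B[1][1] = 0 + 8 = 8) = 2 (attained at k = 0)
  C[1][0] = min over k of (A[1][0] + B[0][0] = 2 + -5 = -3, A[1][1] + B[1][0] = 5 + -5 = 0) = -3 (attained at k = 0)
  C[1][1] = min over k of (A[1][0] + B[0][1] = 2 + 5 = 7, A[1][1] + B[1][1] = 5 + 8 = 13) = 7 (attained at k = 0)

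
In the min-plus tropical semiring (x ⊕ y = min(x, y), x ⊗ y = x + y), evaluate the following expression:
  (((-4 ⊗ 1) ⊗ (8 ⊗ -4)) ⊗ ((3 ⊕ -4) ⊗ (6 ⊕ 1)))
(((-4 ⊗ 1) ⊗ (8 ⊗ -4)) ⊗ ((3 ⊕ -4) ⊗ (6 ⊕ 1))) = -2

Expand innermost to outermost. Recall ⊕ takes the minimum of its arguments and ⊗ takes their sum. Working out the expression (((-4 ⊗ 1) ⊗ (8 ⊗ -4)) ⊗ ((3 ⊕ -4) ⊗ (6 ⊕ 1))) gives -2.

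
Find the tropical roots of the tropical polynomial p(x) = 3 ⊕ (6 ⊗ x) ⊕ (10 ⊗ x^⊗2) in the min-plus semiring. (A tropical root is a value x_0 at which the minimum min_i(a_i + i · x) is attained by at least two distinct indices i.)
Roots: {-4, -3}

Each tropical root is a break point of the lower envelope of the lines y = a_i + i · x (there are 3 lines, with slopes 0, 1, ..., 2). Only the lines that attain the minimum somewhere contribute to roots; other lines are dominated. Here the surviving (envelope) indices are i = 2, i = 1, i = 0.
Intersections between consecutive envelope lines give the roots: for adjacent envelope indices i < j the intersection is x = (a_i − a_j) / (j − i). Reading off the sorted break points: {-4, -3}.
Verification: at each break x_0, at least two indices attain the minimum of min_i(a_i + i · x_0).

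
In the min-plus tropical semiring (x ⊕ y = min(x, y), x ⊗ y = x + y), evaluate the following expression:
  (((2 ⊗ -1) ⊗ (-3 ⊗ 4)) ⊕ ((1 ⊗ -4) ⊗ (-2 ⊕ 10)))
(((2 ⊗ -1) ⊗ (-3 ⊗ 4)) ⊕ ((1 ⊗ -4) ⊗ (-2 ⊕ 10))) = -5

Expand innermost to outermost. Recall ⊕ takes the minimum of its arguments and ⊗ takes their sum. Working out the expression (((2 ⊗ -1) ⊗ (-3 ⊗ 4)) ⊕ ((1 ⊗ -4) ⊗ (-2 ⊕ 10))) gives -5.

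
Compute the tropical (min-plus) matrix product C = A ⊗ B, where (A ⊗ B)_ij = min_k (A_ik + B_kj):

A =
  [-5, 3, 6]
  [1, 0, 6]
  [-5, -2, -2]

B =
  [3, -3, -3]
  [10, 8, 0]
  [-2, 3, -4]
A ⊗ B =
  [-2, -8, -8]
  [4, -2, -2]
  [-4, -8, -8]

Apply the min-plus product entry-by-entry:
  C[0][0] = min over k of (A[0][0] + B[0][0] = -5 + 3 = -2, A[0][1] + B[1][0] = 3 + 10 = 13, A[0][2] + B[2][0] = 6 + -2 = 4) = -2 (attained at k = 0)
  C[0][1] = min over k of (A[0][0] + B[0][1] = -5 + -3 = -8, A[0][1] + B[1][1] = 3 + 8 = 11, A[0][2] + B[2][1] = 6 + 3 = 9) = -8 (attained at k = 0)
  C[0][2] = min over k of (A[0][0] + B[0][2] = -5 + -3 = -8, A[0][1] + B[1][2] = 3 + 0 = 3, A[0][2] + B[2][2] = 6 + -4 = 2) = -8 (attained at k = 0)
  C[1][0] = min over k of (A[1][0] + B[0][0] = 1 + 3 = 4, A[1][1] + B[1][0] = 0 + 10 = 10, A[1][2] + B[2][0] = 6 + -2 = 4) = 4 (attained at k = 0)
  C[1][1] = min over k of (A[1][0] + B[0][1] = 1 + -3 = -2, A[1][1] + B[1][1] = 0 + 8 = 8, A[1][2] + B[2][1] = 6 + 3 = 9) = -2 (attained at k = 0)
  C[1][2] = min over k of (A[1][0] + B[0][2] = 1 + -3 = -2, A[1][1] + B[1][2] = 0 + 0 = 0, A[1][2] + B[2][2] = 6 + -4 = 2) = -2 (attained at k = 0)
  C[2][0] = min over k of (A[2][0] + B[0][0] = -5 + 3 = -2, A[2][1] + B[1][0] = -2 + 10 = 8, A[2][2] + B[2][0] = -2 + -2 = -4) = -4 (attained at k = 2)
  C[2][1] = min over k of (A[2][0] + B[0][1] = -5 + -3 = -8, A[2][1] + B[1][1] = -2 + 8 = 6, A[2][2] + B[2][1] = -2 + 3 = 1) = -8 (attained at k = 0)
  C[2][2] = min over k of (A[2][0] + B[0][2] = -5 + -3 = -8, A[2][1] + B[1][2] = -2 + 0 = -2, A[2][2] + B[2][2] = -2 + -4 = -6) = -8 (attained at k = 0)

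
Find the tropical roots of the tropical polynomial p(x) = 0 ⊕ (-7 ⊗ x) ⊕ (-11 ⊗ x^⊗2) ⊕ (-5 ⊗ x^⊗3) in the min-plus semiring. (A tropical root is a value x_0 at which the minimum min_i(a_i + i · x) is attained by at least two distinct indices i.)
Roots: {-6, 4, 7}

Each tropical root is a break point of the lower envelope of the lines y = a_i + i · x (there are 4 lines, with slopes 0, 1, ..., 3). Only the lines that attain the minimum somewhere contribute to roots; other lines are dominated. Here the surviving (envelope) indices are i = 3, i = 2, i = 1, i = 0.
Intersections between consecutive envelope lines give the roots: for adjacent envelope indices i < j the intersection is x = (a_i − a_j) / (j − i). Reading off the sorted break points: {-6, 4, 7}.
Verification: at each break x_0, at least two indices attain the minimum of min_i(a_i + i · x_0).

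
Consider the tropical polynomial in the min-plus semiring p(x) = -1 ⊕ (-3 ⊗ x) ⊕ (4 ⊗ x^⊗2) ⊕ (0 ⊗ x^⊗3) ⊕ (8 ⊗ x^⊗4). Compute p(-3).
p(-3) = -9

A tropical monomial a ⊗ x^⊗i evaluates to a + i · x. Evaluating each term at x = -3:
  Term 0 contributes -1 + 0 · -3 = -1
  Term 1 contributes -3 + 1 · -3 = -6
  Term 2 contributes 4 + 2 · -3 = -2
  Term 3 contributes 0 + 3 · -3 = -9
  Term 4 contributes 8 + 4 · -3 = -4
p(-3) = ⊕ of these = min[-1, -6, -2, -9, -4] = -9.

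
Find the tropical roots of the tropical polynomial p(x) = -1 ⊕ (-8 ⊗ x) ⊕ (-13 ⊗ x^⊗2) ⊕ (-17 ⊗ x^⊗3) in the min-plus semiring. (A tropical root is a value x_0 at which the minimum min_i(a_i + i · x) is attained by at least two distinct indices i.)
Roots: {4, 5, 7}

Each tropical root is a break point of the lower envelope of the lines y = a_i + i · x (there are 4 lines, with slopes 0, 1, ..., 3). Only the lines that attain the minimum somewhere contribute to roots; other lines are dominated. Here the surviving (envelope) indices are i = 3, i = 2, i = 1, i = 0.
Intersections between consecutive envelope lines give the roots: for adjacent envelope indices i < j the intersection is x = (a_i − a_j) / (j − i). Reading off the sorted break points: {4, 5, 7}.
Verification: at each break x_0, at least two indices attain the minimum of min_i(a_i + i · x_0).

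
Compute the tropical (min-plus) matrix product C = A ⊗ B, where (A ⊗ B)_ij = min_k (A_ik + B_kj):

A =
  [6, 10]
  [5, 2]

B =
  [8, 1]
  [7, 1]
A ⊗ B =
  [14, 7]
  [9, 3]

Apply the min-plus product entry-by-entry:
  C[0][0] = min over k of (A[0][0] + B[0][0] = 6 + 8 = 14, A[0][1] + B[1][0] = 10 + 7 = 17) = 14 (attained at k = 0)
  C[0][1] = min over k of (A[0][0] + B[0][1] = 6 + 1 = 7, A[0][1] + B[1][1] = 10 + 1 = 11) = 7 (attained at k = 0)
  C[1][0] = min over k of (A[1][0] + B[0][0] = 5 + 8 = 13, A[1][1] + B[1][0] = 2 + 7 = 9) = 9 (attained at k = 1)
  C[1][1] = min over k of (A[1][0] + B[0][1] = 5 + 1 = 6, A[1][1] + B[1][1] = 2 + 1 = 3) = 3 (attained at k = 1)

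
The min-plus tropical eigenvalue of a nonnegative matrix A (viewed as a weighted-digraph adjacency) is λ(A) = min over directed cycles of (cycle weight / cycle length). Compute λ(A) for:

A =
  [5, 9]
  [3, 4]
λ(A) = 4

Enumerate directed cycles and compute their means (weight / length). Sample:
  cycle 0 → 0: weight = 5, length = 1, mean = 5/1 ≈ 5.000
  cycle 1 → 1: weight = 4, length = 1, mean = 4/1 ≈ 4.000
  cycle 0 → 1 → 0: weight = 12, length = 2, mean = 12/2 ≈ 6.000
  cycle 1 → 0 → 1: weight = 12, length = 2, mean = 12/2 ≈ 6.000
Minimum mean = 4.000, attained e.g. along the cycle 1 → 1 with weight 4 and length 1. So λ(A) = 4/1 = 4.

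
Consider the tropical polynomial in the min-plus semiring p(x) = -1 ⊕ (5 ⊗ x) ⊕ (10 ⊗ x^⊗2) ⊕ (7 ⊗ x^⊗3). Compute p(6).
p(6) = -1

A tropical monomial a ⊗ x^⊗i evaluates to a + i · x. Evaluating each term at x = 6:
  Term 0 contributes -1 + 0 · 6 = -1
  Term 1 contributes 5 + 1 · 6 = 11
  Term 2 contributes 10 + 2 · 6 = 22
  Term 3 contributes 7 + 3 · 6 = 25
p(6) = ⊕ of these = min[-1, 11, 22, 25] = -1.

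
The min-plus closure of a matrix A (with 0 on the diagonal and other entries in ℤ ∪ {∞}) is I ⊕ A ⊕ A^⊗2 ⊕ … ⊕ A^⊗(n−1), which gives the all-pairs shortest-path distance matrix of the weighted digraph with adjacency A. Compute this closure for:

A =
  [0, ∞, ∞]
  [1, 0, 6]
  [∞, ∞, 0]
Closure =
  [0, ∞, ∞]
  [1, 0, 6]
  [∞, ∞, 0]

This is the Floyd-Warshall all-pairs shortest-path computation. For each intermediate vertex k = 0, 1, …, 2, update dist[i][j] ← min(dist[i][j], dist[i][k] + dist[k][j]). The final matrix gives, for each (i, j), the minimum total weight of any directed path from i to j (possibly empty when i = j).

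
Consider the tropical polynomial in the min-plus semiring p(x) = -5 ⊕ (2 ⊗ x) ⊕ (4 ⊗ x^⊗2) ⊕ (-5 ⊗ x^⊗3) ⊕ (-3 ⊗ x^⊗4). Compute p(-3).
p(-3) = -15

A tropical monomial a ⊗ x^⊗i evaluates to a + i · x. Evaluating each term at x = -3:
  Term 0 contributes -5 + 0 · -3 = -5
  Term 1 contributes 2 + 1 · -3 = -1
  Term 2 contributes 4 + 2 · -3 = -2
  Term 3 contributes -5 + 3 · -3 = -14
  Term 4 contributes -3 + 4 · -3 = -15
p(-3) = ⊕ of these = min[-5, -1, -2, -14, -15] = -15.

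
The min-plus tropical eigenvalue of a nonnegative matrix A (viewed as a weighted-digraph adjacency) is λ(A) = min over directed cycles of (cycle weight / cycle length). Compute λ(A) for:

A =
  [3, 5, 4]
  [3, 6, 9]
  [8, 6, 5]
λ(A) = 3

Enumerate directed cycles and compute their means (weight / length). Sample:
  cycle 0 → 0: weight = 3, length = 1, mean = 3/1 ≈ 3.000
  cycle 1 → 1: weight = 6, length = 1, mean = 6/1 ≈ 6.000
  cycle 2 → 2: weight = 5, length = 1, mean = 5/1 ≈ 5.000
  cycle 0 → 1 → 0: weight = 8, length = 2, mean = 8/2 ≈ 4.000
  cycle 0 → 2 → 0: weight = 12, length = 2, mean = 12/2 ≈ 6.000
  cycle 1 → 0 → 1: weight = 8, length = 2, mean = 8/2 ≈ 4.000
Minimum mean = 3.000, attained e.g. along the cycle 0 → 0 with weight 3 and length 1. So λ(A) = 3/1 = 3.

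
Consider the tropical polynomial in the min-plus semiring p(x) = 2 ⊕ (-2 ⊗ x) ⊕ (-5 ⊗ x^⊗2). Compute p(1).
p(1) = -3

A tropical monomial a ⊗ x^⊗i evaluates to a + i · x. Evaluating each term at x = 1:
  Term 0 contributes 2 + 0 · 1 = 2
  Term 1 contributes -2 + 1 · 1 = -1
  Term 2 contributes -5 + 2 · 1 = -3
p(1) = ⊕ of these = min[2, -1, -3] = -3.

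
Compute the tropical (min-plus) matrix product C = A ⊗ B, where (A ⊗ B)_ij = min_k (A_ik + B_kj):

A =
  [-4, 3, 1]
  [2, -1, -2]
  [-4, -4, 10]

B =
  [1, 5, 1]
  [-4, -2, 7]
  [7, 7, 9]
A ⊗ B =
  [-3, 1, -3]
  [-5, -3, 3]
  [-8, -6, -3]

Apply the min-plus product entry-by-entry:
  C[0][0] = min over k of (A[0][0] + B[0][0] = -4 + 1 = -3, A[0][1] + B[1][0] = 3 + -4 = -1, A[0][2] + B[2][0] = 1 + 7 = 8) = -3 (attained at k = 0)
  C[0][1] = min over k of (A[0][0] + B[0][1] = -4 + 5 = 1, A[0][1] + B[1][1] = 3 + -2 = 1, A[0][2] + B[2][1] = 1 + 7 = 8) = 1 (attained at k = 0)
  C[0][2] = min over k of (A[0][0] + B[0][2] = -4 + 1 = -3, A[0][1] + B[1][2] = 3 + 7 = 10, A[0][2] + B[2][2] = 1 + 9 = 10) = -3 (attained at k = 0)
  C[1][0] = min over k of (A[1][0] + B[0][0] = 2 + 1 = 3, A[1][1] + B[1][0] = -1 + -4 = -5, A[1][2] + B[2][0] = -2 + 7 = 5) = -5 (attained at k = 1)
  C[1][1] = min over k of (A[1][0] + B[0][1] = 2 + 5 = 7, A[1][1] + B[1][1] = -1 + -2 = -3, A[1][2] + B[2][1] = -2 + 7 = 5) = -3 (attained at k = 1)
  C[1][2] = min over k of (A[1][0] + B[0][2] = 2 + 1 = 3, A[1][1] + B[1][2] = -1 + 7 = 6, A[1][2] + B[2][2] = -2 + 9 = 7) = 3 (attained at k = 0)
  C[2][0] = min over k of (A[2][0] + B[0][0] = -4 + 1 = -3, A[2][1] + B[1][0] = -4 + -4 = -8, A[2][2] + B[2][0] = 10 + 7 = 17) = -8 (attained at k = 1)
  C[2][1] = min over k of (A[2][0] + B[0][1] = -4 + 5 = 1, A[2][1] + B[1][1] = -4 + -2 = -6, A[2][2] + B[2][1] = 10 + 7 = 17) = -6 (attained at k = 1)
  C[2][2] = min over k of (A[2][0] + B[0][2] = -4 + 1 = -3, A[2][1] + B[1][2] = -4 + 7 = 3, A[2][2] + B[2][2] = 10 + 9 = 19) = -3 (attained at k = 0)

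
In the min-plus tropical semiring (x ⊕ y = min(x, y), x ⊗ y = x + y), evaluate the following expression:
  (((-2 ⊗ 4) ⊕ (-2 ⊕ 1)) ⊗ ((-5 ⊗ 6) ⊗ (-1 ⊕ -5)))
(((-2 ⊗ 4) ⊕ (-2 ⊕ 1)) ⊗ ((-5 ⊗ 6) ⊗ (-1 ⊕ -5))) = -6

Expand innermost to outermost. Recall ⊕ takes the minimum of its arguments and ⊗ takes their sum. Working out the expression (((-2 ⊗ 4) ⊕ (-2 ⊕ 1)) ⊗ ((-5 ⊗ 6) ⊗ (-1 ⊕ -5))) gives -6.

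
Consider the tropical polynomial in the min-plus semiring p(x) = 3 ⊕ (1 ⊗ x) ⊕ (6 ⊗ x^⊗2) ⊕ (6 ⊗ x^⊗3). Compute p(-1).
p(-1) = 0

A tropical monomial a ⊗ x^⊗i evaluates to a + i · x. Evaluating each term at x = -1:
  Term 0 contributes 3 + 0 · -1 = 3
  Term 1 contributes 1 + 1 · -1 = 0
  Term 2 contributes 6 + 2 · -1 = 4
  Term 3 contributes 6 + 3 · -1 = 3
p(-1) = ⊕ of these = min[3, 0, 4, 3] = 0.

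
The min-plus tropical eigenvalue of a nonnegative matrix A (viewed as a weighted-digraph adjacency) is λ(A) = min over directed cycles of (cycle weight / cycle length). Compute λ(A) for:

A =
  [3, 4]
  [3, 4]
λ(A) = 3

Enumerate directed cycles and compute their means (weight / length). Sample:
  cycle 0 → 0: weight = 3, length = 1, mean = 3/1 ≈ 3.000
  cycle 1 → 1: weight = 4, length = 1, mean = 4/1 ≈ 4.000
  cycle 0 → 1 → 0: weight = 7, length = 2, mean = 7/2 ≈ 3.500
  cycle 1 → 0 → 1: weight = 7, length = 2, mean = 7/2 ≈ 3.500
Minimum mean = 3.000, attained e.g. along the cycle 0 → 0 with weight 3 and length 1. So λ(A) = 3/1 = 3.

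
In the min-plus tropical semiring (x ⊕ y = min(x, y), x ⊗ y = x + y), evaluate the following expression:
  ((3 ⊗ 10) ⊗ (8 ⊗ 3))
((3 ⊗ 10) ⊗ (8 ⊗ 3)) = 24

Expand innermost to outermost. Recall ⊕ takes the minimum of its arguments and ⊗ takes their sum. Working out the expression ((3 ⊗ 10) ⊗ (8 ⊗ 3)) gives 24.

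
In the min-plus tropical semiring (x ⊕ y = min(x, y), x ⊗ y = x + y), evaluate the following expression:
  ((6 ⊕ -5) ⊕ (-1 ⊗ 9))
((6 ⊕ -5) ⊕ (-1 ⊗ 9)) = -5

Expand innermost to outermost. Recall ⊕ takes the minimum of its arguments and ⊗ takes their sum. Working out the expression ((6 ⊕ -5) ⊕ (-1 ⊗ 9)) gives -5.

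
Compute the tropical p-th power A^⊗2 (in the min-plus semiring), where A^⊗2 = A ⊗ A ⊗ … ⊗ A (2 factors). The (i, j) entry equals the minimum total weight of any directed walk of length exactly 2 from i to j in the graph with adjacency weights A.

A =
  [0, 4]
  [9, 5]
A^⊗2 =
  [0, 4]
  [9, 10]

Each entry (A^⊗2)_ij equals the minimum over all length-2 walks i = v_0 → v_1 → … → v_2 = j of Σ_t A[v_t][v_{t+1}]. For example, for (i, j) = (0, 1) we minimise over 2 possible intermediate vertex sequences; the minimum is 4, attained along the walk 0 → 0 → 1.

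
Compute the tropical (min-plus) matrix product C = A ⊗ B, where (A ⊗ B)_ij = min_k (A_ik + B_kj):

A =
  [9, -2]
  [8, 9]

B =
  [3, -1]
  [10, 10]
A ⊗ B =
  [8, 8]
  [11, 7]

Apply the min-plus product entry-by-entry:
  C[0][0] = min over k of (A[0][0] + B[0][0] = 9 + 3 = 12, A[0][1] + B[1][0] = -2 + 10 = 8) = 8 (attained at k = 1)
  C[0][1] = min over k of (A[0][0] + B[0][1] = 9 + -1 = 8, A[0][1] + B[1][1] = -2 + 10 = 8) = 8 (attained at k = 0)
  C[1][0] = min over k of (A[1][0] + B[0][0] = 8 + 3 = 11, A[1][1] + B[1][0] = 9 + 10 = 19) = 11 (attained at k = 0)
  C[1][1] = min over k of (A[1][0] + B[0][1] = 8 + -1 = 7, A[1][1] + B[1][1] = 9 + 10 = 19) = 7 (attained at k = 0)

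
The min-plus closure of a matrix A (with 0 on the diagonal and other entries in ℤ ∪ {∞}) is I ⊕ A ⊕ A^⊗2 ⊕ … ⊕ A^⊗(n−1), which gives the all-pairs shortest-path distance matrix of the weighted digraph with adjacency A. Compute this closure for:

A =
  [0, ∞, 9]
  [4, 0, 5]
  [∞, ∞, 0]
Closure =
  [0, ∞, 9]
  [4, 0, 5]
  [∞, ∞, 0]

This is the Floyd-Warshall all-pairs shortest-path computation. For each intermediate vertex k = 0, 1, …, 2, update dist[i][j] ← min(dist[i][j], dist[i][k] + dist[k][j]). The final matrix gives, for each (i, j), the minimum total weight of any directed path from i to j (possibly empty when i = j).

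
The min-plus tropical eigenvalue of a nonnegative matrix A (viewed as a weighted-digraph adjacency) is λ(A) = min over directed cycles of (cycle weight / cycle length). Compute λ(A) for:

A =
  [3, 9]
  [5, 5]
λ(A) = 3

Enumerate directed cycles and compute their means (weight / length). Sample:
  cycle 0 → 0: weight = 3, length = 1, mean = 3/1 ≈ 3.000
  cycle 1 → 1: weight = 5, length = 1, mean = 5/1 ≈ 5.000
  cycle 0 → 1 → 0: weight = 14, length = 2, mean = 14/2 ≈ 7.000
  cycle 1 → 0 → 1: weight = 14, length = 2, mean = 14/2 ≈ 7.000
Minimum mean = 3.000, attained e.g. along the cycle 0 → 0 with weight 3 and length 1. So λ(A) = 3/1 = 3.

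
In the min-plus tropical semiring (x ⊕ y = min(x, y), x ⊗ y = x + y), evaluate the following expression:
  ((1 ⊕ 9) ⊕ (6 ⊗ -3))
((1 ⊕ 9) ⊕ (6 ⊗ -3)) = 1

Expand innermost to outermost. Recall ⊕ takes the minimum of its arguments and ⊗ takes their sum. Working out the expression ((1 ⊕ 9) ⊕ (6 ⊗ -3)) gives 1.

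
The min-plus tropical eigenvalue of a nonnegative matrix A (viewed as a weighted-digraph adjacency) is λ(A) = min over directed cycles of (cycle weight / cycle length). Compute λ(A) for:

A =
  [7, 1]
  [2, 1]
λ(A) = 1

Enumerate directed cycles and compute their means (weight / length). Sample:
  cycle 0 → 0: weight = 7, length = 1, mean = 7/1 ≈ 7.000
  cycle 1 → 1: weight = 1, length = 1, mean = 1/1 ≈ 1.000
  cycle 0 → 1 → 0: weight = 3, length = 2, mean = 3/2 ≈ 1.500
  cycle 1 → 0 → 1: weight = 3, length = 2, mean = 3/2 ≈ 1.500
Minimum mean = 1.000, attained e.g. along the cycle 1 → 1 with weight 1 and length 1. So λ(A) = 1/1 = 1.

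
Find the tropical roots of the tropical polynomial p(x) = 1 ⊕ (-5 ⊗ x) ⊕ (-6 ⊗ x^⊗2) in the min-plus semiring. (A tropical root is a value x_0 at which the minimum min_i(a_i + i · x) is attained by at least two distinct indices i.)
Roots: {1, 6}

Each tropical root is a break point of the lower envelope of the lines y = a_i + i · x (there are 3 lines, with slopes 0, 1, ..., 2). Only the lines that attain the minimum somewhere contribute to roots; other lines are dominated. Here the surviving (envelope) indices are i = 2, i = 1, i = 0.
Intersections between consecutive envelope lines give the roots: for adjacent envelope indices i < j the intersection is x = (a_i − a_j) / (j − i). Reading off the sorted break points: {1, 6}.
Verification: at each break x_0, at least two indices attain the minimum of min_i(a_i + i · x_0).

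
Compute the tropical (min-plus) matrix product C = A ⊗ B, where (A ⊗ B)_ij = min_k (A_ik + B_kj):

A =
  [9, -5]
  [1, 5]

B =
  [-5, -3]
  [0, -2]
A ⊗ B =
  [-5, -7]
  [-4, -2]

Apply the min-plus product entry-by-entry:
  C[0][0] = min over k of (A[0][0] + B[0][0] = 9 + -5 = 4, A[0][1] + B[1][0] = -5 + 0 = -5) = -5 (attained at k = 1)
  C[0][1] = min over k of (A[0][0] + B[0][1] = 9 + -3 = 6, A[0][1] + B[1][1] = -5 + -2 = -7) = -7 (attained at k = 1)
  C[1][0] = min over k of (A[1][0] + B[0][0] = 1 + -5 = -4, A[1][1] + B[1][0] = 5 + 0 = 5) = -4 (attained at k = 0)
  C[1][1] = min over k of (A[1][0] + B[0][1] = 1 + -3 = -2, A[1][1] + B[1][1] = 5 + -2 = 3) = -2 (attained at k = 0)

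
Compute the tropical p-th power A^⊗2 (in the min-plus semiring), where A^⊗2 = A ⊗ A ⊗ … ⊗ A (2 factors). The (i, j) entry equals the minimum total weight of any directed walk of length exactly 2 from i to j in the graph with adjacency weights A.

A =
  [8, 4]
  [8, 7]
A^⊗2 =
  [12, 11]
  [15, 12]

Each entry (A^⊗2)_ij equals the minimum over all length-2 walks i = v_0 → v_1 → … → v_2 = j of Σ_t A[v_t][v_{t+1}]. For example, for (i, j) = (0, 1) we minimise over 2 possible intermediate vertex sequences; the minimum is 11, attained along the walk 0 → 1 → 1.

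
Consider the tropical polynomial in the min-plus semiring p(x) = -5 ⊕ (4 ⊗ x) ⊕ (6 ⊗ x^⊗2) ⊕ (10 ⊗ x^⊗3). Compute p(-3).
p(-3) = -5

A tropical monomial a ⊗ x^⊗i evaluates to a + i · x. Evaluating each term at x = -3:
  Term 0 contributes -5 + 0 · -3 = -5
  Term 1 contributes 4 + 1 · -3 = 1
  Term 2 contributes 6 + 2 · -3 = 0
  Term 3 contributes 10 + 3 · -3 = 1
p(-3) = ⊕ of these = min[-5, 1, 0, 1] = -5.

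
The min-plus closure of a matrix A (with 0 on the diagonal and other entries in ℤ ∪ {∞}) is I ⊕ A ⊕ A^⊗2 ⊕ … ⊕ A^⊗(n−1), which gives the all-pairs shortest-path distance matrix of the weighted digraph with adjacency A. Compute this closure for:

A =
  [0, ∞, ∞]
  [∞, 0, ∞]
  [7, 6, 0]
Closure =
  [0, ∞, ∞]
  [∞, 0, ∞]
  [7, 6, 0]

This is the Floyd-Warshall all-pairs shortest-path computation. For each intermediate vertex k = 0, 1, …, 2, update dist[i][j] ← min(dist[i][j], dist[i][k] + dist[k][j]). The final matrix gives, for each (i, j), the minimum total weight of any directed path from i to j (possibly empty when i = j).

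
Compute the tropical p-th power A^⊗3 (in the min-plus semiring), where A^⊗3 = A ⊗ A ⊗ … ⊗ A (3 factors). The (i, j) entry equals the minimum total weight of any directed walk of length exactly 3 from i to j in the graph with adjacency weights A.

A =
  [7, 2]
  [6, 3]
A^⊗3 =
  [11, 8]
  [12, 9]

Each entry (A^⊗3)_ij equals the minimum over all length-3 walks i = v_0 → v_1 → … → v_3 = j of Σ_t A[v_t][v_{t+1}]. For example, for (i, j) = (0, 1) we minimise over 4 possible intermediate vertex sequences; the minimum is 8, attained along the walk 0 → 1 → 1 → 1.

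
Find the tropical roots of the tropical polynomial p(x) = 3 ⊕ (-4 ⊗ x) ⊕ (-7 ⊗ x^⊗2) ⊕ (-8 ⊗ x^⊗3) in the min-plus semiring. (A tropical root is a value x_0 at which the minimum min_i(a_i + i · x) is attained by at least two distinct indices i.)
Roots: {1, 3, 7}

Each tropical root is a break point of the lower envelope of the lines y = a_i + i · x (there are 4 lines, with slopes 0, 1, ..., 3). Only the lines that attain the minimum somewhere contribute to roots; other lines are dominated. Here the surviving (envelope) indices are i = 3, i = 2, i = 1, i = 0.
Intersections between consecutive envelope lines give the roots: for adjacent envelope indices i < j the intersection is x = (a_i − a_j) / (j − i). Reading off the sorted break points: {1, 3, 7}.
Verification: at each break x_0, at least two indices attain the minimum of min_i(a_i + i · x_0).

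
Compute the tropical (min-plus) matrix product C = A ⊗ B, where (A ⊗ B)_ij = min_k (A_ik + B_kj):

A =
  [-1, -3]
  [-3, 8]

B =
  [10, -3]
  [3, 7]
A ⊗ B =
  [0, -4]
  [7, -6]

Apply the min-plus product entry-by-entry:
  C[0][0] = min over k of (A[0][0] + B[0][0] = -1 + 10 = 9, A[0][1] + B[1][0] = -3 + 3 = 0) = 0 (attained at k = 1)
  C[0][1] = min over k of (A[0][0] + B[0][1] = -1 + -3 = -4, A[0][1] + B[1][1] = -3 + 7 = 4) = -4 (attained at k = 0)
  C[1][0] = min over k of (A[1][0] + B[0][0] = -3 + 10 = 7, A[1][1] + B[1][0] = 8 + 3 = 11) = 7 (attained at k = 0)
  C[1][1] = min over k of (A[1][0] + B[0][1] = -3 + -3 = -6, A[1][1] + B[1][1] = 8 + 7 = 15) = -6 (attained at k = 0)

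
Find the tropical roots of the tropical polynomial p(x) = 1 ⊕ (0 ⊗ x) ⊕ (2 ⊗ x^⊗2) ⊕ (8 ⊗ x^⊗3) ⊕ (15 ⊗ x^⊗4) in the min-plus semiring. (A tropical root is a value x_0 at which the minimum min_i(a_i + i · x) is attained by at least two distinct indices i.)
Roots: {-7, -6, -2, 1}

Each tropical root is a break point of the lower envelope of the lines y = a_i + i · x (there are 5 lines, with slopes 0, 1, ..., 4). Only the lines that attain the minimum somewhere contribute to roots; other lines are dominated. Here the surviving (envelope) indices are i = 4, i = 3, i = 2, i = 1, i = 0.
Intersections between consecutive envelope lines give the roots: for adjacent envelope indices i < j the intersection is x = (a_i − a_j) / (j − i). Reading off the sorted break points: {-7, -6, -2, 1}.
Verification: at each break x_0, at least two indices attain the minimum of min_i(a_i + i · x_0).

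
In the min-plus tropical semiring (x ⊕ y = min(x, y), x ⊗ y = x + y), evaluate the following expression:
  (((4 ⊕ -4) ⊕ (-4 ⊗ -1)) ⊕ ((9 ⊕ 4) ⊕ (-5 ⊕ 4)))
(((4 ⊕ -4) ⊕ (-4 ⊗ -1)) ⊕ ((9 ⊕ 4) ⊕ (-5 ⊕ 4))) = -5

Expand innermost to outermost. Recall ⊕ takes the minimum of its arguments and ⊗ takes their sum. Working out the expression (((4 ⊕ -4) ⊕ (-4 ⊗ -1)) ⊕ ((9 ⊕ 4) ⊕ (-5 ⊕ 4))) gives -5.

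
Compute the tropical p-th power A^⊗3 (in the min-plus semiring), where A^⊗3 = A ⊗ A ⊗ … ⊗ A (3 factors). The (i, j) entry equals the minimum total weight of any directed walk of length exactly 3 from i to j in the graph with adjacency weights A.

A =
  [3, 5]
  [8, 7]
A^⊗3 =
  [9, 11]
  [14, 16]

Each entry (A^⊗3)_ij equals the minimum over all length-3 walks i = v_0 → v_1 → … → v_3 = j of Σ_t A[v_t][v_{t+1}]. For example, for (i, j) = (0, 1) we minimise over 4 possible intermediate vertex sequences; the minimum is 11, attained along the walk 0 → 0 → 0 → 1.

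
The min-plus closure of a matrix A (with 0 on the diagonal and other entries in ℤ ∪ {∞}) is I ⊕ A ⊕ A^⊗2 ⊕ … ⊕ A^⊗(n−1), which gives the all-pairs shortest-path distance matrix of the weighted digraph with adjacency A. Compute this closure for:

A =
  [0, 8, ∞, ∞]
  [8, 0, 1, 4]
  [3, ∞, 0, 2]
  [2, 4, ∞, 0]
Closure =
  [0, 8, 9, 11]
  [4, 0, 1, 3]
  [3, 6, 0, 2]
  [2, 4, 5, 0]

This is the Floyd-Warshall all-pairs shortest-path computation. For each intermediate vertex k = 0, 1, …, 3, update dist[i][j] ← min(dist[i][j], dist[i][k] + dist[k][j]). The final matrix gives, for each (i, j), the minimum total weight of any directed path from i to j (possibly empty when i = j).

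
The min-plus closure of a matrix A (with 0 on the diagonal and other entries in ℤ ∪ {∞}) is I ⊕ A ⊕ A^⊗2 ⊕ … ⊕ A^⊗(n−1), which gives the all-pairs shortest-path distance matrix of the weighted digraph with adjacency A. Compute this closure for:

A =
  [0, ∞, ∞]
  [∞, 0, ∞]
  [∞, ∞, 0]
Closure =
  [0, ∞, ∞]
  [∞, 0, ∞]
  [∞, ∞, 0]

This is the Floyd-Warshall all-pairs shortest-path computation. For each intermediate vertex k = 0, 1, …, 2, update dist[i][j] ← min(dist[i][j], dist[i][k] + dist[k][j]). The final matrix gives, for each (i, j), the minimum total weight of any directed path from i to j (possibly empty when i = j).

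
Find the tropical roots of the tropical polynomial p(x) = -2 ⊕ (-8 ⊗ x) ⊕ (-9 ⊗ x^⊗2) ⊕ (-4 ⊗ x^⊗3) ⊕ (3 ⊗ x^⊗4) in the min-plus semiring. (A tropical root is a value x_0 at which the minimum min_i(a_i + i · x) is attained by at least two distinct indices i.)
Roots: {-7, -5, 1, 6}

Each tropical root is a break point of the lower envelope of the lines y = a_i + i · x (there are 5 lines, with slopes 0, 1, ..., 4). Only the lines that attain the minimum somewhere contribute to roots; other lines are dominated. Here the surviving (envelope) indices are i = 4, i = 3, i = 2, i = 1, i = 0.
Intersections between consecutive envelope lines give the roots: for adjacent envelope indices i < j the intersection is x = (a_i − a_j) / (j − i). Reading off the sorted break points: {-7, -5, 1, 6}.
Verification: at each break x_0, at least two indices attain the minimum of min_i(a_i + i · x_0).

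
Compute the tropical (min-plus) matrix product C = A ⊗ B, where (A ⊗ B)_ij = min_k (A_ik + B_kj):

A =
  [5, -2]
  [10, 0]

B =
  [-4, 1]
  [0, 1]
A ⊗ B =
  [-2, -1]
  [0, 1]

Apply the min-plus product entry-by-entry:
  C[0][0] = min over k of (A[0][0] + B[0][0] = 5 + -4 = 1, A[0][1] + B[1][0] = -2 + 0 = -2) = -2 (attained at k = 1)
  C[0][1] = min over k of (A[0][0] + B[0][1] = 5 + 1 = 6, A[0][1] + B[1][1] = -2 + 1 = -1) = -1 (attained at k = 1)
  C[1][0] = min over k of (A[1][0] + B[0][0] = 10 + -4 = 6, A[1][1] + B[1][0] = 0 + 0 = 0) = 0 (attained at k = 1)
  C[1][1] = min over k of (A[1][0] + B[0][1] = 10 + 1 = 11, A[1][1] + B[1][1] = 0 + 1 = 1) = 1 (attained at k = 1)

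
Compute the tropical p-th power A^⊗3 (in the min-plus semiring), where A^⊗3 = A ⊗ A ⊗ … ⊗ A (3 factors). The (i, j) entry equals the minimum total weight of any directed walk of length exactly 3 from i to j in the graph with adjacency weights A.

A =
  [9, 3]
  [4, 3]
A^⊗3 =
  [10, 9]
  [10, 9]

Each entry (A^⊗3)_ij equals the minimum over all length-3 walks i = v_0 → v_1 → … → v_3 = j of Σ_t A[v_t][v_{t+1}]. For example, for (i, j) = (0, 1) we minimise over 4 possible intermediate vertex sequences; the minimum is 9, attained along the walk 0 → 1 → 1 → 1.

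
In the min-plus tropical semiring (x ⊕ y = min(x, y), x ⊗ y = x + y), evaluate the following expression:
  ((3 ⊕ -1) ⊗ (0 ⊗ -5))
((3 ⊕ -1) ⊗ (0 ⊗ -5)) = -6

Expand innermost to outermost. Recall ⊕ takes the minimum of its arguments and ⊗ takes their sum. Working out the expression ((3 ⊕ -1) ⊗ (0 ⊗ -5)) gives -6.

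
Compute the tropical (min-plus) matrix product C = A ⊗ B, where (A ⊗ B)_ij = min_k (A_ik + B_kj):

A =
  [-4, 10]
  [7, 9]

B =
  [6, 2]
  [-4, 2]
A ⊗ B =
  [2, -2]
  [5, 9]

Apply the min-plus product entry-by-entry:
  C[0][0] = min over k of (A[0][0] + B[0][0] = -4 + 6 = 2, A[0][1] + B[1][0] = 10 + -4 = 6) = 2 (attained at k = 0)
  C[0][1] = min over k of (A[0][0] + B[0][1] = -4 + 2 = -2, A[0][1] + B[1][1] = 10 + 2 = 12) = -2 (attained at k = 0)
  C[1][0] = min over k of (A[1][0] + B[0][0] = 7 + 6 = 13, A[1][1] + B[1][0] = 9 + -4 = 5) = 5 (attained at k = 1)
  C[1][1] = min over k of (A[1][0] + B[0][1] = 7 + 2 = 9, A[1][1] + B[1][1] = 9 + 2 = 11) = 9 (attained at k = 0)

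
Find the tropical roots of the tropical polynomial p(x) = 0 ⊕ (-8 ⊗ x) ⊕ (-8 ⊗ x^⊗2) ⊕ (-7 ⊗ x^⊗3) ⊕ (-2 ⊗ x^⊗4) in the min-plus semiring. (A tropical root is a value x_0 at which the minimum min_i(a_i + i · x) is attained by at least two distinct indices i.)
Roots: {-5, -1, 0, 8}

Each tropical root is a break point of the lower envelope of the lines y = a_i + i · x (there are 5 lines, with slopes 0, 1, ..., 4). Only the lines that attain the minimum somewhere contribute to roots; other lines are dominated. Here the surviving (envelope) indices are i = 4, i = 3, i = 2, i = 1, i = 0.
Intersections between consecutive envelope lines give the roots: for adjacent envelope indices i < j the intersection is x = (a_i − a_j) / (j − i). Reading off the sorted break points: {-5, -1, 0, 8}.
Verification: at each break x_0, at least two indices attain the minimum of min_i(a_i + i · x_0).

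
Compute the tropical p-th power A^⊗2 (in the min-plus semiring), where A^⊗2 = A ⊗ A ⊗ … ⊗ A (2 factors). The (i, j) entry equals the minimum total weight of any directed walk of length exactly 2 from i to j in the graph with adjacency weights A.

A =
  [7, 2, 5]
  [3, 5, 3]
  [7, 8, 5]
A^⊗2 =
  [5, 7, 5]
  [8, 5, 8]
  [11, 9, 10]

Each entry (A^⊗2)_ij equals the minimum over all length-2 walks i = v_0 → v_1 → … → v_2 = j of Σ_t A[v_t][v_{t+1}]. For example, for (i, j) = (0, 2) we minimise over 3 possible intermediate vertex sequences; the minimum is 5, attained along the walk 0 → 1 → 2.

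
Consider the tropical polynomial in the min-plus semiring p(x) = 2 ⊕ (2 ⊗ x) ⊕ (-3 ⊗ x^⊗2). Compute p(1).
p(1) = -1

A tropical monomial a ⊗ x^⊗i evaluates to a + i · x. Evaluating each term at x = 1:
  Term 0 contributes 2 + 0 · 1 = 2
  Term 1 contributes 2 + 1 · 1 = 3
  Term 2 contributes -3 + 2 · 1 = -1
p(1) = ⊕ of these = min[2, 3, -1] = -1.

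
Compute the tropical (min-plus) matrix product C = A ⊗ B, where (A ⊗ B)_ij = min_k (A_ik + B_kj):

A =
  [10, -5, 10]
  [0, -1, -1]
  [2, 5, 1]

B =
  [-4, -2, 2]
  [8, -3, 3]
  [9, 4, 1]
A ⊗ B =
  [3, -8, -2]
  [-4, -4, 0]
  [-2, 0, 2]

Apply the min-plus product entry-by-entry:
  C[0][0] = min over k of (A[0][0] + B[0][0] = 10 + -4 = 6, A[0][1] + B[1][0] = -5 + 8 = 3, A[0][2] + B[2][0] = 10 + 9 = 19) = 3 (attained at k = 1)
  C[0][1] = min over k of (A[0][0] + B[0][1] = 10 + -2 = 8, A[0][1] + B[1][1] = -5 + -3 = -8, A[0][2] + B[2][1] = 10 + 4 = 14) = -8 (attained at k = 1)
  C[0][2] = min over k of (A[0][0] + B[0][2] = 10 + 2 = 12, A[0][1] + B[1][2] = -5 + 3 = -2, A[0][2] + B[2][2] = 10 + 1 = 11) = -2 (attained at k = 1)
  C[1][0] = min over k of (A[1][0] + B[0][0] = 0 + -4 = -4, A[1][1] + B[1][0] = -1 + 8 = 7, A[1][2] + B[2][0] = -1 + 9 = 8) = -4 (attained at k = 0)
  C[1][1] = min over k of (A[1][0] + B[0][1] = 0 + -2 = -2, A[1][1] + B[1][1] = -1 + -3 = -4, A[1][2] + B[2][1] = -1 + 4 = 3) = -4 (attained at k = 1)
  C[1][2] = min over k of (A[1][0] + B[0][2] = 0 + 2 = 2, A[1][1] + B[1][2] = -1 + 3 = 2, A[1][2] + B[2][2] = -1 + 1 = 0) = 0 (attained at k = 2)
  C[2][0] = min over k of (A[2][0] + B[0][0] = 2 + -4 = -2, A[2][1] + B[1][0] = 5 + 8 = 13, A[2][2] + B[2][0] = 1 + 9 = 10) = -2 (attained at k = 0)
  C[2][1] = min over k of (A[2][0] + B[0][1] = 2 + -2 = 0, A[2][1] + B[1][1] = 5 + -3 = 2, A[2][2] + B[2][1] = 1 + 4 = 5) = 0 (attained at k = 0)
  C[2][2] = min over k of (A[2][0] + B[0][2] = 2 + 2 = 4, A[2][1] + B[1][2] = 5 + 3 = 8, A[2][2] + B[2][2] = 1 + 1 = 2) = 2 (attained at k = 2)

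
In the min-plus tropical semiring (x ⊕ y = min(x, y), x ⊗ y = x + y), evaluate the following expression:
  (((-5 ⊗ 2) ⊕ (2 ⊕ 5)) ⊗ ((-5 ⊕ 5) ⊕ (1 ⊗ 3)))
(((-5 ⊗ 2) ⊕ (2 ⊕ 5)) ⊗ ((-5 ⊕ 5) ⊕ (1 ⊗ 3))) = -8

Expand innermost to outermost. Recall ⊕ takes the minimum of its arguments and ⊗ takes their sum. Working out the expression (((-5 ⊗ 2) ⊕ (2 ⊕ 5)) ⊗ ((-5 ⊕ 5) ⊕ (1 ⊗ 3))) gives -8.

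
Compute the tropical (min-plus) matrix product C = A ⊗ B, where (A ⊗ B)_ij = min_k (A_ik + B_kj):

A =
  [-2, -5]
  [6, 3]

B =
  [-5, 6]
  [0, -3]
A ⊗ B =
  [-7, -8]
  [1, 0]

Apply the min-plus product entry-by-entry:
  C[0][0] = min over k of (A[0][0] + B[0][0] = -2 + -5 = -7, A[0][1] + B[1][0] = -5 + 0 = -5) = -7 (attained at k = 0)
  C[0][1] = min over k of (A[0][0] + B[0][1] = -2 + 6 = 4, A[0][1] + B[1][1] = -5 + -3 = -8) = -8 (attained at k = 1)
  C[1][0] = min over k of (A[1][0] + B[0][0] = 6 + -5 = 1, A[1][1] + B[1][0] = 3 + 0 = 3) = 1 (attained at k = 0)
  C[1][1] = min over k of (A[1][0] + B[0][1] = 6 + 6 = 12, A[1][1] + B[1][1] = 3 + -3 = 0) = 0 (attained at k = 1)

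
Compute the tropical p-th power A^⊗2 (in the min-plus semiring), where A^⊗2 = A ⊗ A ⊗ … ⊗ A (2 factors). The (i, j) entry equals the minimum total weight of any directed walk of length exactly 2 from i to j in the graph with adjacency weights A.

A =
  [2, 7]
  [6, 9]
A^⊗2 =
  [4, 9]
  [8, 13]

Each entry (A^⊗2)_ij equals the minimum over all length-2 walks i = v_0 → v_1 → … → v_2 = j of Σ_t A[v_t][v_{t+1}]. For example, for (i, j) = (0, 1) we minimise over 2 possible intermediate vertex sequences; the minimum is 9, attained along the walk 0 → 0 → 1.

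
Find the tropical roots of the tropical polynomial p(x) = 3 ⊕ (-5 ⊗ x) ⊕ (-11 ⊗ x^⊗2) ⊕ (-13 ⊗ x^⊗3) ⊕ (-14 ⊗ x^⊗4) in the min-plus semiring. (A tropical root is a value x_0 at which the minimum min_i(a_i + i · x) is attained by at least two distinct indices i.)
Roots: {1, 2, 6, 8}

Each tropical root is a break point of the lower envelope of the lines y = a_i + i · x (there are 5 lines, with slopes 0, 1, ..., 4). Only the lines that attain the minimum somewhere contribute to roots; other lines are dominated. Here the surviving (envelope) indices are i = 4, i = 3, i = 2, i = 1, i = 0.
Intersections between consecutive envelope lines give the roots: for adjacent envelope indices i < j the intersection is x = (a_i − a_j) / (j − i). Reading off the sorted break points: {1, 2, 6, 8}.
Verification: at each break x_0, at least two indices attain the minimum of min_i(a_i + i · x_0).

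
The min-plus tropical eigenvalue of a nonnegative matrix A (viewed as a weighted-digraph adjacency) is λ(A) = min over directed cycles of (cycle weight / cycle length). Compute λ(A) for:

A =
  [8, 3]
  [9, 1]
λ(A) = 1

Enumerate directed cycles and compute their means (weight / length). Sample:
  cycle 0 → 0: weight = 8, length = 1, mean = 8/1 ≈ 8.000
  cycle 1 → 1: weight = 1, length = 1, mean = 1/1 ≈ 1.000
  cycle 0 → 1 → 0: weight = 12, length = 2, mean = 12/2 ≈ 6.000
  cycle 1 → 0 → 1: weight = 12, length = 2, mean = 12/2 ≈ 6.000
Minimum mean = 1.000, attained e.g. along the cycle 1 → 1 with weight 1 and length 1. So λ(A) = 1/1 = 1.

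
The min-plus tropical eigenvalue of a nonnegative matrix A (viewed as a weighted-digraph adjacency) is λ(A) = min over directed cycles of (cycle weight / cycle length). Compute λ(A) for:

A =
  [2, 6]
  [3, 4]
λ(A) = 2

Enumerate directed cycles and compute their means (weight / length). Sample:
  cycle 0 → 0: weight = 2, length = 1, mean = 2/1 ≈ 2.000
  cycle 1 → 1: weight = 4, length = 1, mean = 4/1 ≈ 4.000
  cycle 0 → 1 → 0: weight = 9, length = 2, mean = 9/2 ≈ 4.500
  cycle 1 → 0 → 1: weight = 9, length = 2, mean = 9/2 ≈ 4.500
Minimum mean = 2.000, attained e.g. along the cycle 0 → 0 with weight 2 and length 1. So λ(A) = 2/1 = 2.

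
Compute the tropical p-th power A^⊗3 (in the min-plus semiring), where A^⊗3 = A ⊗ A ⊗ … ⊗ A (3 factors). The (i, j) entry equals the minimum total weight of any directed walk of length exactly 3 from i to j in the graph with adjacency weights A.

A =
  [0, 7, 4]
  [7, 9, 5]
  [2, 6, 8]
A^⊗3 =
  [0, 7, 4]
  [7, 14, 11]
  [2, 9, 6]

Each entry (A^⊗3)_ij equals the minimum over all length-3 walks i = v_0 → v_1 → … → v_3 = j of Σ_t A[v_t][v_{t+1}]. For example, for (i, j) = (0, 2) we minimise over 9 possible intermediate vertex sequences; the minimum is 4, attained along the walk 0 → 0 → 0 → 2.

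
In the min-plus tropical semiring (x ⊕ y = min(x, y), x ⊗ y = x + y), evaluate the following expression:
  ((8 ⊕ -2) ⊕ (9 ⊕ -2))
((8 ⊕ -2) ⊕ (9 ⊕ -2)) = -2

Expand innermost to outermost. Recall ⊕ takes the minimum of its arguments and ⊗ takes their sum. Working out the expression ((8 ⊕ -2) ⊕ (9 ⊕ -2)) gives -2.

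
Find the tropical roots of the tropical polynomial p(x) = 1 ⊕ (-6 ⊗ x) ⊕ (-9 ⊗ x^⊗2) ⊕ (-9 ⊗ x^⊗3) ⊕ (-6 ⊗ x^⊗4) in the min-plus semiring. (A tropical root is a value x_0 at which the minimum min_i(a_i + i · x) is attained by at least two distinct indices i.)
Roots: {-3, 0, 3, 7}

Each tropical root is a break point of the lower envelope of the lines y = a_i + i · x (there are 5 lines, with slopes 0, 1, ..., 4). Only the lines that attain the minimum somewhere contribute to roots; other lines are dominated. Here the surviving (envelope) indices are i = 4, i = 3, i = 2, i = 1, i = 0.
Intersections between consecutive envelope lines give the roots: for adjacent envelope indices i < j the intersection is x = (a_i − a_j) / (j − i). Reading off the sorted break points: {-3, 0, 3, 7}.
Verification: at each break x_0, at least two indices attain the minimum of min_i(a_i + i · x_0).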